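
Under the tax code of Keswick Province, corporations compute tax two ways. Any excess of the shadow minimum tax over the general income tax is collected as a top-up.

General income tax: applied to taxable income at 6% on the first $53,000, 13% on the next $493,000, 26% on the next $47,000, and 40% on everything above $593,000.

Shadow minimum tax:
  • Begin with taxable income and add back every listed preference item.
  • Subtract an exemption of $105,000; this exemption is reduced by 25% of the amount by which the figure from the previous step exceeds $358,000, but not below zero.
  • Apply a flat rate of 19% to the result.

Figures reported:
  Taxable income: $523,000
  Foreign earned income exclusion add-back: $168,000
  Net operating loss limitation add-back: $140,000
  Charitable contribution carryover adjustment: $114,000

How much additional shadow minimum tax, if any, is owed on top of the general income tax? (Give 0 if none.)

$115,270

Shadow minimum tax:
  Adjusted income: $523,000 + $168,000 + $140,000 + $114,000 = $945,000
  Exemption: 25% × ($945,000 − $358,000) = $146,750 ≥ $105,000, so the exemption is fully phased out
  Base: $945,000 − $0 = $945,000
  $945,000 × 19% = $179,550

General income tax:
  $53,000 × 6% = $3,180
  $470,000 × 13% = $61,100
  → $64,280

Excess of shadow minimum tax over general income tax: $179,550 − $64,280 = $115,270.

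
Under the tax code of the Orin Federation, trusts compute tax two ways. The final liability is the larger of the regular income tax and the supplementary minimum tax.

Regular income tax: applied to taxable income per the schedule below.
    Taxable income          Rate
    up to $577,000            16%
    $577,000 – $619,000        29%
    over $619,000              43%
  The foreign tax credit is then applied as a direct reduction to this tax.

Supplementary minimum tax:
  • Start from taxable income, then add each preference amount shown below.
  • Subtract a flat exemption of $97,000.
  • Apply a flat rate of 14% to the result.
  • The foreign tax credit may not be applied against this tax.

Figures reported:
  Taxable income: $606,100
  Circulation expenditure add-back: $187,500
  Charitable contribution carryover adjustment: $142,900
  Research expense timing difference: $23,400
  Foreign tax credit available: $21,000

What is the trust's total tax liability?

Regular income tax:
  $577,000 × 16% = $92,320
  $29,100 × 29% = $8,439
  → $100,759
  Less foreign tax credit $21,000 → $79,759

Supplementary minimum tax:
  Adjusted income: $606,100 + $187,500 + $142,900 + $23,400 = $959,900
  Less exemption $97,000 → base $862,900
  $862,900 × 14% = $120,806

$120,806 > $79,759, so the supplementary minimum tax is the binding amount.

$120,806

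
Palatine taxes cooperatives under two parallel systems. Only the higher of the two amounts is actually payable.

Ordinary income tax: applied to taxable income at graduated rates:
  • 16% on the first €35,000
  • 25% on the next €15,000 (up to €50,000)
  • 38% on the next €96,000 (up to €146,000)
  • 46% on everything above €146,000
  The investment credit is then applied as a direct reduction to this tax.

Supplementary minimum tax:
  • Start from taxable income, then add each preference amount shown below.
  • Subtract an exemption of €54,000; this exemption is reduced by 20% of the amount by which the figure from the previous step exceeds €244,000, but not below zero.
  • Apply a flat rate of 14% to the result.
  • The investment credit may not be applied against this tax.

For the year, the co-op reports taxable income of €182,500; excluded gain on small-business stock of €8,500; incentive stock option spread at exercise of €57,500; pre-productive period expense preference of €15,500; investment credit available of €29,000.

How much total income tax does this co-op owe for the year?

Ordinary income tax:
  €35,000 × 16% = €5,600
  €15,000 × 25% = €3,750
  €96,000 × 38% = €36,480
  €36,500 × 46% = €16,790
  → €62,620
  Less investment credit €29,000 → €33,620

Supplementary minimum tax:
  Adjusted income: €182,500 + €8,500 + €57,500 + €15,500 = €264,000
  Exemption: €54,000 − 20% × (€264,000 − €244,000) = €54,000 − €4,000 = €50,000
  Base: €264,000 − €50,000 = €214,000
  €214,000 × 14% = €29,960

€33,620 > €29,960, so the ordinary income tax governs.

€33,620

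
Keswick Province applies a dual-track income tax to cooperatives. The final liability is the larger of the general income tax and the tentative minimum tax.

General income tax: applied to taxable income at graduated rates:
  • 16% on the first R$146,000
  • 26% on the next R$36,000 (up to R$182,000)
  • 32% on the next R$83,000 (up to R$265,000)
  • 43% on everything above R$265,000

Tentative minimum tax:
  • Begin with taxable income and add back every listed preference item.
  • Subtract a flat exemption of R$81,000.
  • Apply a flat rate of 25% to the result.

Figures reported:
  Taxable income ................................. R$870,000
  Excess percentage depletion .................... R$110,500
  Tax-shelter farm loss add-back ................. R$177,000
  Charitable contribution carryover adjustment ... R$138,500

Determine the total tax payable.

R$319,430

Tentative minimum tax:
  Adjusted income: R$870,000 + R$110,500 + R$177,000 + R$138,500 = R$1,296,000
  Less exemption R$81,000 → base R$1,215,000
  R$1,215,000 × 25% = R$303,750

General income tax:
  R$146,000 × 16% = R$23,360
  R$36,000 × 26% = R$9,360
  R$83,000 × 32% = R$26,560
  R$605,000 × 43% = R$260,150
  → R$319,430

R$319,430 > R$303,750, so the general income tax governs.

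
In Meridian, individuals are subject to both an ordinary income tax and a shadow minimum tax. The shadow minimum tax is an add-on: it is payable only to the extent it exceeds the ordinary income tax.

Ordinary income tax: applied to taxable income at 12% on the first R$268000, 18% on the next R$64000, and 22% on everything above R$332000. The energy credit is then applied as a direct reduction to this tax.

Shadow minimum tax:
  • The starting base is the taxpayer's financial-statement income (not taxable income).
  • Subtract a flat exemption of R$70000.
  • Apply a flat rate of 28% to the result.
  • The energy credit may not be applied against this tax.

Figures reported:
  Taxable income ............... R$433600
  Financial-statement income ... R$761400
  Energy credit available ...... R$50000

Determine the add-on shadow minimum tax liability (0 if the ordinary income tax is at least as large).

R$177560

Shadow minimum tax:
  Base (financial-statement income): R$761400
  Less exemption R$70000 → base R$691400
  R$691400 × 28% = R$193592

Ordinary income tax:
  R$268000 × 12% = R$32160
  R$64000 × 18% = R$11520
  R$101600 × 22% = R$22352
  → R$66032
  Less energy credit R$50000 → R$16032

Excess of shadow minimum tax over ordinary income tax: R$193592 − R$16032 = R$177560.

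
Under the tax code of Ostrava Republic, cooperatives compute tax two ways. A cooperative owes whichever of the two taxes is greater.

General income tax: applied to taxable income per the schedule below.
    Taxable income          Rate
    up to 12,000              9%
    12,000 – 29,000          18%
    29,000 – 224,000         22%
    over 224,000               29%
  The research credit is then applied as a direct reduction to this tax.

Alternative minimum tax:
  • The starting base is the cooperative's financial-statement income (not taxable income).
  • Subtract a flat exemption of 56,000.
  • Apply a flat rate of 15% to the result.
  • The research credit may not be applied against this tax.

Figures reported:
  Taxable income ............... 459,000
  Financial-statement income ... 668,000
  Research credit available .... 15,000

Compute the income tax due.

Alternative minimum tax:
  Base (financial-statement income): 668,000
  Less exemption 56,000 → base 612,000
  612,000 × 15% = 91,800

General income tax:
  12,000 × 9% = 1,080
  17,000 × 18% = 3,060
  195,000 × 22% = 42,900
  235,000 × 29% = 68,150
  → 115,190
  Less research credit 15,000 → 100,190

100,190 > 91,800, so the general income tax governs.

100,190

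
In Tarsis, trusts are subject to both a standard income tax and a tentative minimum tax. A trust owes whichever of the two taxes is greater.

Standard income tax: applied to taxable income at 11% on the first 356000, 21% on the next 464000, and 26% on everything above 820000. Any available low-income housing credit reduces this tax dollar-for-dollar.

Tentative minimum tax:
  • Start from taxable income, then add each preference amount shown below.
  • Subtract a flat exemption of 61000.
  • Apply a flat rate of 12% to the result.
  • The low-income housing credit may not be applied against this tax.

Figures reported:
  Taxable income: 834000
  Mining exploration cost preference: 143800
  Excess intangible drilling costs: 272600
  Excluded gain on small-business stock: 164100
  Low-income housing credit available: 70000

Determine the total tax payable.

Standard income tax:
  356000 × 11% = 39160
  464000 × 21% = 97440
  14000 × 26% = 3640
  → 140240
  Less low-income housing credit 70000 → 70240

Tentative minimum tax:
  Adjusted income: 834000 + 143800 + 272600 + 164100 = 1414500
  Less exemption 61000 → base 1353500
  1353500 × 12% = 162420

162420 > 70240, so the tentative minimum tax is the binding amount.

162420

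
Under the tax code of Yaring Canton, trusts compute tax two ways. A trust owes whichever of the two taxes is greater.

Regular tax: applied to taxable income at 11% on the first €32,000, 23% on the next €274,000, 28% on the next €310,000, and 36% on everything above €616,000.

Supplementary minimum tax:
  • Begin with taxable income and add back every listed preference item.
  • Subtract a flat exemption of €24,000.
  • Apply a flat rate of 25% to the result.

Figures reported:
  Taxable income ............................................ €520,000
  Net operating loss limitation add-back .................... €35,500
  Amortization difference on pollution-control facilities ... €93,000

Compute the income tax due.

Regular tax:
  €32,000 × 11% = €3,520
  €274,000 × 23% = €63,020
  €214,000 × 28% = €59,920
  → €126,460

Supplementary minimum tax:
  Adjusted income: €520,000 + €35,500 + €93,000 = €648,500
  Less exemption €24,000 → base €624,500
  €624,500 × 25% = €156,125

€156,125 > €126,460, so the supplementary minimum tax is the binding amount.

€156,125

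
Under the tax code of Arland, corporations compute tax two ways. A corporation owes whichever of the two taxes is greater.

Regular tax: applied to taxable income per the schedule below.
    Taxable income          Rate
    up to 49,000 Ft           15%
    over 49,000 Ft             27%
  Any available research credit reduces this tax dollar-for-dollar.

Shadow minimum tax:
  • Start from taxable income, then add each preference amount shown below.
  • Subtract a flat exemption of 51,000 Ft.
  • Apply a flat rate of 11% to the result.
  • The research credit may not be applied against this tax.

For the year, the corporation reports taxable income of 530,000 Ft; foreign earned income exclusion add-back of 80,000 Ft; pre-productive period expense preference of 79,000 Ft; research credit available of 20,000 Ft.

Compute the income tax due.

Shadow minimum tax:
  Adjusted income: 530,000 Ft + 80,000 Ft + 79,000 Ft = 689,000 Ft
  Less exemption 51,000 Ft → base 638,000 Ft
  638,000 Ft × 11% = 70,180 Ft

Regular tax:
  49,000 Ft × 15% = 7,350 Ft
  481,000 Ft × 27% = 129,870 Ft
  → 137,220 Ft
  Less research credit 20,000 Ft → 117,220 Ft

117,220 Ft > 70,180 Ft, so the regular tax governs.

117,220 Ft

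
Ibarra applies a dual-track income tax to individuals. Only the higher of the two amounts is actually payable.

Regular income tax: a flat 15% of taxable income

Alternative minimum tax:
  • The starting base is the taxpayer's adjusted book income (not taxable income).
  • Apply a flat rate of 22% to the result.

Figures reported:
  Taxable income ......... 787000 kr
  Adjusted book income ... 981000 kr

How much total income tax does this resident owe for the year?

Regular income tax:
  787000 kr × 15% = 118050 kr

Alternative minimum tax:
  Base (adjusted book income): 981000 kr
  981000 kr × 22% = 215820 kr

215820 kr > 118050 kr, so the alternative minimum tax is the binding amount.

215820 kr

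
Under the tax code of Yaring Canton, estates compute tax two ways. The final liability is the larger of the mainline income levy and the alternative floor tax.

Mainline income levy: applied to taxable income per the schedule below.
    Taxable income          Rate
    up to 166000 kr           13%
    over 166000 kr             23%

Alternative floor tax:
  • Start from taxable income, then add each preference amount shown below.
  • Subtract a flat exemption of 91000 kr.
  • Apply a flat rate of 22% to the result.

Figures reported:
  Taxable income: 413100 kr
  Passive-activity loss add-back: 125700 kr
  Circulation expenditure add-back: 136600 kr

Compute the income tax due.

Alternative floor tax:
  Adjusted income: 413100 kr + 125700 kr + 136600 kr = 675400 kr
  Less exemption 91000 kr → base 584400 kr
  584400 kr × 22% = 128568 kr

Mainline income levy:
  166000 kr × 13% = 21580 kr
  247100 kr × 23% = 56833 kr
  → 78413 kr

128568 kr > 78413 kr, so the alternative floor tax is the binding amount.

128568 kr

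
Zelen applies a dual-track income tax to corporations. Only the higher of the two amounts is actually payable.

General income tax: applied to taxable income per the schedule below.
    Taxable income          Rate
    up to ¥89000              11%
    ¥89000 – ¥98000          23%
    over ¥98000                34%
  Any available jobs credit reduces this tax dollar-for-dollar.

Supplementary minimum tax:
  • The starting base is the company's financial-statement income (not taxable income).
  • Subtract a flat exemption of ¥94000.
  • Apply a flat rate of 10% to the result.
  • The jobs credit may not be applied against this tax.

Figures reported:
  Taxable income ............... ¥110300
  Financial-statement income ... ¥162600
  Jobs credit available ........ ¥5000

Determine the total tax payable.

General income tax:
  ¥89000 × 11% = ¥9790
  ¥9000 × 23% = ¥2070
  ¥12300 × 34% = ¥4182
  → ¥16042
  Less jobs credit ¥5000 → ¥11042

Supplementary minimum tax:
  Base (financial-statement income): ¥162600
  Less exemption ¥94000 → base ¥68600
  ¥68600 × 10% = ¥6860

¥11042 > ¥6860, so the general income tax governs.

¥11042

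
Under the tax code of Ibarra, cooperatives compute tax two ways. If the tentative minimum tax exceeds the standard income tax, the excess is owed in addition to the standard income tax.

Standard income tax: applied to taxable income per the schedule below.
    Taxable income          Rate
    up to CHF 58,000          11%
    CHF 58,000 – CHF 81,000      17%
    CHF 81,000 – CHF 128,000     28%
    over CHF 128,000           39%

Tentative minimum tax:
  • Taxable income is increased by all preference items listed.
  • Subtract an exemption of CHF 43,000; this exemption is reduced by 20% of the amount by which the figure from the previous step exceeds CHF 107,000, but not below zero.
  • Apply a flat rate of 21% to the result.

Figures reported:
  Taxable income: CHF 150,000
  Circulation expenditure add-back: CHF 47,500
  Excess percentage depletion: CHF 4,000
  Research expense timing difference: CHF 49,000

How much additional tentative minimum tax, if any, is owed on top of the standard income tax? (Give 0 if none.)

CHF 17,572

Standard income tax:
  CHF 58,000 × 11% = CHF 6,380
  CHF 23,000 × 17% = CHF 3,910
  CHF 47,000 × 28% = CHF 13,160
  CHF 22,000 × 39% = CHF 8,580
  → CHF 32,030

Tentative minimum tax:
  Adjusted income: CHF 150,000 + CHF 47,500 + CHF 4,000 + CHF 49,000 = CHF 250,500
  Exemption: CHF 43,000 − 20% × (CHF 250,500 − CHF 107,000) = CHF 43,000 − CHF 28,700 = CHF 14,300
  Base: CHF 250,500 − CHF 14,300 = CHF 236,200
  CHF 236,200 × 21% = CHF 49,602

Excess of tentative minimum tax over standard income tax: CHF 49,602 − CHF 32,030 = CHF 17,572.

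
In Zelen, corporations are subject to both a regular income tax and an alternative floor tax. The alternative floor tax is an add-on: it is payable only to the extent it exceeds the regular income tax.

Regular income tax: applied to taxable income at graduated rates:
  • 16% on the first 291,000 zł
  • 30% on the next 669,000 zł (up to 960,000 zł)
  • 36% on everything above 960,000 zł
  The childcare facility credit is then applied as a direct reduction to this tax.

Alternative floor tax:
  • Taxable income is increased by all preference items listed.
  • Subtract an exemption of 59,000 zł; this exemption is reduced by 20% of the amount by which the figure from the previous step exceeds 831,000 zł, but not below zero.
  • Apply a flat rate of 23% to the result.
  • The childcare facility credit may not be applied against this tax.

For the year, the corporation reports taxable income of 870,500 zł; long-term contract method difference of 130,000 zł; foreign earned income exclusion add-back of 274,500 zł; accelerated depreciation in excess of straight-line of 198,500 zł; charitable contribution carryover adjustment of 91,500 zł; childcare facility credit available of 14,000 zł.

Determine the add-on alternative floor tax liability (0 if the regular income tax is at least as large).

Regular income tax:
  291,000 zł × 16% = 46,560 zł
  579,500 zł × 30% = 173,850 zł
  → 220,410 zł
  Less childcare facility credit 14,000 zł → 206,410 zł

Alternative floor tax:
  Adjusted income: 870,500 zł + 130,000 zł + 274,500 zł + 198,500 zł + 91,500 zł = 1,565,000 zł
  Exemption: 20% × (1,565,000 zł − 831,000 zł) = 146,800 zł ≥ 59,000 zł, so the exemption is fully phased out
  Base: 1,565,000 zł − 0 zł = 1,565,000 zł
  1,565,000 zł × 23% = 359,950 zł

Excess of alternative floor tax over regular income tax: 359,950 zł − 206,410 zł = 153,540 zł.

153,540 zł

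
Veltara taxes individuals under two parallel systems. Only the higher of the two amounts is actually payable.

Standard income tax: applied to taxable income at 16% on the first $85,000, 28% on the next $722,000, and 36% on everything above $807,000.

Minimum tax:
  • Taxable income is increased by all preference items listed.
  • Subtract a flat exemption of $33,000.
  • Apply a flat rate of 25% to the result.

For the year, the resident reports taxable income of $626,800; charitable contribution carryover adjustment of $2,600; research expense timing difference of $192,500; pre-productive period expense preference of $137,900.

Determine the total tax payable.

Standard income tax:
  $85,000 × 16% = $13,600
  $541,800 × 28% = $151,704
  → $165,304

Minimum tax:
  Adjusted income: $626,800 + $2,600 + $192,500 + $137,900 = $959,800
  Less exemption $33,000 → base $926,800
  $926,800 × 25% = $231,700

$231,700 > $165,304, so the minimum tax is the binding amount.

$231,700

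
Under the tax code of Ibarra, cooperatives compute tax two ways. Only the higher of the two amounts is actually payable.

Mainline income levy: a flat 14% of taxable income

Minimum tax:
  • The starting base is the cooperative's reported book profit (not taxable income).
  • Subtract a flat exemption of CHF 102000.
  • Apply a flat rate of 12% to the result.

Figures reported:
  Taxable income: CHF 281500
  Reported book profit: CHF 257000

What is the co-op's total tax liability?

Mainline income levy:
  CHF 281500 × 14% = CHF 39410

Minimum tax:
  Base (reported book profit): CHF 257000
  Less exemption CHF 102000 → base CHF 155000
  CHF 155000 × 12% = CHF 18600

CHF 39410 > CHF 18600, so the mainline income levy governs.

CHF 39410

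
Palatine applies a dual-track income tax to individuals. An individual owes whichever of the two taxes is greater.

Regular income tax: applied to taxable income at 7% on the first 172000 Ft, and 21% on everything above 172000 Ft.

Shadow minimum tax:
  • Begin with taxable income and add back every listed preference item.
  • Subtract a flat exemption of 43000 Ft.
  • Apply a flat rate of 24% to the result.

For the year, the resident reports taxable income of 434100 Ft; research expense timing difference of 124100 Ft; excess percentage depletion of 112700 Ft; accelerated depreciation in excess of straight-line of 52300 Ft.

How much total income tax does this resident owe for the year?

163248 Ft

Regular income tax:
  172000 Ft × 7% = 12040 Ft
  262100 Ft × 21% = 55041 Ft
  → 67081 Ft

Shadow minimum tax:
  Adjusted income: 434100 Ft + 124100 Ft + 112700 Ft + 52300 Ft = 723200 Ft
  Less exemption 43000 Ft → base 680200 Ft
  680200 Ft × 24% = 163248 Ft

163248 Ft > 67081 Ft, so the shadow minimum tax is the binding amount.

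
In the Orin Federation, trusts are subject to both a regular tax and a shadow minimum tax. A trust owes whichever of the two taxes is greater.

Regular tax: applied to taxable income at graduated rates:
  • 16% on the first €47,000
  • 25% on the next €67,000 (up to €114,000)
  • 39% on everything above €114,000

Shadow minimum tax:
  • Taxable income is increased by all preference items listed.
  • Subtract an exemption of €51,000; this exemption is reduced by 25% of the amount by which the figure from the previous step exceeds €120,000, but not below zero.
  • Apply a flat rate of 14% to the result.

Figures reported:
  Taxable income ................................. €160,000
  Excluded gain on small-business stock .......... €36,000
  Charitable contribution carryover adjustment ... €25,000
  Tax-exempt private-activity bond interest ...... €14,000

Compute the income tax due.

€42,210

Regular tax:
  €47,000 × 16% = €7,520
  €67,000 × 25% = €16,750
  €46,000 × 39% = €17,940
  → €42,210

Shadow minimum tax:
  Adjusted income: €160,000 + €36,000 + €25,000 + €14,000 = €235,000
  Exemption: €51,000 − 25% × (€235,000 − €120,000) = €51,000 − €28,750 = €22,250
  Base: €235,000 − €22,250 = €212,750
  €212,750 × 14% = €29,785

€42,210 > €29,785, so the regular tax governs.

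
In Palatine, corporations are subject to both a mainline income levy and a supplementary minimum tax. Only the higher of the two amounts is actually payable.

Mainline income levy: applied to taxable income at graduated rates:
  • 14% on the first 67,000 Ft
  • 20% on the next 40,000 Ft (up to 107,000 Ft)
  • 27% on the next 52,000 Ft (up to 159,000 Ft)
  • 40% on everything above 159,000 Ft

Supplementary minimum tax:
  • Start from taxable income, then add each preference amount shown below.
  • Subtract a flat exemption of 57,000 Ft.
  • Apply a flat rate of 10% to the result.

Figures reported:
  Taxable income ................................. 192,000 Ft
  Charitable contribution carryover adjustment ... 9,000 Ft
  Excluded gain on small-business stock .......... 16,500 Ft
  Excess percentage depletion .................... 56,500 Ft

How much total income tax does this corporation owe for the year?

Supplementary minimum tax:
  Adjusted income: 192,000 Ft + 9,000 Ft + 16,500 Ft + 56,500 Ft = 274,000 Ft
  Less exemption 57,000 Ft → base 217,000 Ft
  217,000 Ft × 10% = 21,700 Ft

Mainline income levy:
  67,000 Ft × 14% = 9,380 Ft
  40,000 Ft × 20% = 8,000 Ft
  52,000 Ft × 27% = 14,040 Ft
  33,000 Ft × 40% = 13,200 Ft
  → 44,620 Ft

44,620 Ft > 21,700 Ft, so the mainline income levy governs.

44,620 Ft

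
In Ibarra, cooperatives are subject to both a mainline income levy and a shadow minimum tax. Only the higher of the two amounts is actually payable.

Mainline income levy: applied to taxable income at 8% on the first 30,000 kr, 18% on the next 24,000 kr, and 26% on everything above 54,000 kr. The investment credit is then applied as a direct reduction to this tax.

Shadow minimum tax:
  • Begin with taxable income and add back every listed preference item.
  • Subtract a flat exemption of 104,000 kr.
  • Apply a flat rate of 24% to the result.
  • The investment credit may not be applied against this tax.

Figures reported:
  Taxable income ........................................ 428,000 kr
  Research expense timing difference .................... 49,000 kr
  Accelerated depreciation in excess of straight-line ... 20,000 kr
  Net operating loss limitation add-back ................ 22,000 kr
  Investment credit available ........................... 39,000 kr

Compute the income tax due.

99,600 kr

Mainline income levy:
  30,000 kr × 8% = 2,400 kr
  24,000 kr × 18% = 4,320 kr
  374,000 kr × 26% = 97,240 kr
  → 103,960 kr
  Less investment credit 39,000 kr → 64,960 kr

Shadow minimum tax:
  Adjusted income: 428,000 kr + 49,000 kr + 20,000 kr + 22,000 kr = 519,000 kr
  Less exemption 104,000 kr → base 415,000 kr
  415,000 kr × 24% = 99,600 kr

99,600 kr > 64,960 kr, so the shadow minimum tax is the binding amount.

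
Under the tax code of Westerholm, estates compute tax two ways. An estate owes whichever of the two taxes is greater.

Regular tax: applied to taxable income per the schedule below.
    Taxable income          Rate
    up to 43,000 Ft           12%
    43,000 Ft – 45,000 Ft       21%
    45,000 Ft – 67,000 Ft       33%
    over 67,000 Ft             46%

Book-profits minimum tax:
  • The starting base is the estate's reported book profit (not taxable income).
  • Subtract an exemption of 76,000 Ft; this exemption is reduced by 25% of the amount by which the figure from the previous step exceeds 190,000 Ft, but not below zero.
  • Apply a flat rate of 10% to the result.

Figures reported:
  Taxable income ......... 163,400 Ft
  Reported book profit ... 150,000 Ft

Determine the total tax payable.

57,184 Ft

Regular tax:
  43,000 Ft × 12% = 5,160 Ft
  2,000 Ft × 21% = 420 Ft
  22,000 Ft × 33% = 7,260 Ft
  96,400 Ft × 46% = 44,344 Ft
  → 57,184 Ft

Book-profits minimum tax:
  Base (reported book profit): 150,000 Ft
  Exemption: 150,000 Ft ≤ 190,000 Ft, so full 76,000 Ft applies
  Base: 150,000 Ft − 76,000 Ft = 74,000 Ft
  74,000 Ft × 10% = 7,400 Ft

57,184 Ft > 7,400 Ft, so the regular tax governs.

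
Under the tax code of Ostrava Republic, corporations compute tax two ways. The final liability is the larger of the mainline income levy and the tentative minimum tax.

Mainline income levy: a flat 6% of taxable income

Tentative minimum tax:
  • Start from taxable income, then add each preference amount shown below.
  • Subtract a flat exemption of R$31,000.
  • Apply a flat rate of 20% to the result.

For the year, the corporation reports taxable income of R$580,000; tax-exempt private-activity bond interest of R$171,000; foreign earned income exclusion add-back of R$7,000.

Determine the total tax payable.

Tentative minimum tax:
  Adjusted income: R$580,000 + R$171,000 + R$7,000 = R$758,000
  Less exemption R$31,000 → base R$727,000
  R$727,000 × 20% = R$145,400

Mainline income levy:
  R$580,000 × 6% = R$34,800

R$145,400 > R$34,800, so the tentative minimum tax is the binding amount.

R$145,400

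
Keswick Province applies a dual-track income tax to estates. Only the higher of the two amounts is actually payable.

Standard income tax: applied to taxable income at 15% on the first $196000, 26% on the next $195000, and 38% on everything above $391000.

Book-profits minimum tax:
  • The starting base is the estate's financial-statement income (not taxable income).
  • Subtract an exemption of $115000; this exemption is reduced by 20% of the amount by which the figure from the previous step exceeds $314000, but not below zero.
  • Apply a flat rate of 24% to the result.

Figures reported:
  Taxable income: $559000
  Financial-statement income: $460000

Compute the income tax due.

$143940

Book-profits minimum tax:
  Base (financial-statement income): $460000
  Exemption: $115000 − 20% × ($460000 − $314000) = $115000 − $29200 = $85800
  Base: $460000 − $85800 = $374200
  $374200 × 24% = $89808

Standard income tax:
  $196000 × 15% = $29400
  $195000 × 26% = $50700
  $168000 × 38% = $63840
  → $143940

$143940 > $89808, so the standard income tax governs.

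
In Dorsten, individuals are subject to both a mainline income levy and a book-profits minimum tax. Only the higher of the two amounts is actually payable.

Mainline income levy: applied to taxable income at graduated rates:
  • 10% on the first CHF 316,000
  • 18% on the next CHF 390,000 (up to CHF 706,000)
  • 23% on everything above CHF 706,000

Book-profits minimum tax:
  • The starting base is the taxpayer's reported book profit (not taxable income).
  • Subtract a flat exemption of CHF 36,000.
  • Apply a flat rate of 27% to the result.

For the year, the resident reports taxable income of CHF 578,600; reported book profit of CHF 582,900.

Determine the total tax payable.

CHF 147,663

Mainline income levy:
  CHF 316,000 × 10% = CHF 31,600
  CHF 262,600 × 18% = CHF 47,268
  → CHF 78,868

Book-profits minimum tax:
  Base (reported book profit): CHF 582,900
  Less exemption CHF 36,000 → base CHF 546,900
  CHF 546,900 × 27% = CHF 147,663

CHF 147,663 > CHF 78,868, so the book-profits minimum tax is the binding amount.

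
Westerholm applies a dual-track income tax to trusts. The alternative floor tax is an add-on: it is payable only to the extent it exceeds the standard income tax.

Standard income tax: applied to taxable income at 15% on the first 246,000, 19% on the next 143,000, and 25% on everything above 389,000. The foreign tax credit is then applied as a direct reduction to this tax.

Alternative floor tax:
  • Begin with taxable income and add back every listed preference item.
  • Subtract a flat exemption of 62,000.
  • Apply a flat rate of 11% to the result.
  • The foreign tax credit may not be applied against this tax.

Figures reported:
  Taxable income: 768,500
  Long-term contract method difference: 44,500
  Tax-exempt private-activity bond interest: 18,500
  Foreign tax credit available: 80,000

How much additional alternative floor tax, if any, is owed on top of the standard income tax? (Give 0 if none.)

Alternative floor tax:
  Adjusted income: 768,500 + 44,500 + 18,500 = 831,500
  Less exemption 62,000 → base 769,500
  769,500 × 11% = 84,645

Standard income tax:
  246,000 × 15% = 36,900
  143,000 × 19% = 27,170
  379,500 × 25% = 94,875
  → 158,945
  Less foreign tax credit 80,000 → 78,945

Excess of alternative floor tax over standard income tax: 84,645 − 78,945 = 5,700.

5,700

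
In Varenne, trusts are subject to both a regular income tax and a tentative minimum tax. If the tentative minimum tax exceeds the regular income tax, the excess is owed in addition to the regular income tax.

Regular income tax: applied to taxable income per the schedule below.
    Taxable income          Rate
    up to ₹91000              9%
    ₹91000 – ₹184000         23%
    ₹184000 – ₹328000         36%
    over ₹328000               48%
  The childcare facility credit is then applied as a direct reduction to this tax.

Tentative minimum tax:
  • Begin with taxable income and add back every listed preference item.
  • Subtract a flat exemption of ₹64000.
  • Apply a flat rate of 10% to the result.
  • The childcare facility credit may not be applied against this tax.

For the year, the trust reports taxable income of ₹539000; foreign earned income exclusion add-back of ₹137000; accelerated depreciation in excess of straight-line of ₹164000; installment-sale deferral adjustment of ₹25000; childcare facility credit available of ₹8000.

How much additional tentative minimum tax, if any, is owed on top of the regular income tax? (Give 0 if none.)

₹0

Regular income tax:
  ₹91000 × 9% = ₹8190
  ₹93000 × 23% = ₹21390
  ₹144000 × 36% = ₹51840
  ₹211000 × 48% = ₹101280
  → ₹182700
  Less childcare facility credit ₹8000 → ₹174700

Tentative minimum tax:
  Adjusted income: ₹539000 + ₹137000 + ₹164000 + ₹25000 = ₹865000
  Less exemption ₹64000 → base ₹801000
  ₹801000 × 10% = ₹80100

₹80100 ≤ ₹174700, so no add-on is due.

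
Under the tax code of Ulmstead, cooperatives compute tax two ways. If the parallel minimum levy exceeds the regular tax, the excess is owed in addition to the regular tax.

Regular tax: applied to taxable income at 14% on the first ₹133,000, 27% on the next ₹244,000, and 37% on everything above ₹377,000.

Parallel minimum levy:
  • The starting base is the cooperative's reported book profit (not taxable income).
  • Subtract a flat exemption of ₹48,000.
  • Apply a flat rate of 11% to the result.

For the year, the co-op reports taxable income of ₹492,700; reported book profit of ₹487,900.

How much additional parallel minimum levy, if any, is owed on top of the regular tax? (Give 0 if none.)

Parallel minimum levy:
  Base (reported book profit): ₹487,900
  Less exemption ₹48,000 → base ₹439,900
  ₹439,900 × 11% = ₹48,389

Regular tax:
  ₹133,000 × 14% = ₹18,620
  ₹244,000 × 27% = ₹65,880
  ₹115,700 × 37% = ₹42,809
  → ₹127,309

₹48,389 ≤ ₹127,309, so no add-on is due.

₹0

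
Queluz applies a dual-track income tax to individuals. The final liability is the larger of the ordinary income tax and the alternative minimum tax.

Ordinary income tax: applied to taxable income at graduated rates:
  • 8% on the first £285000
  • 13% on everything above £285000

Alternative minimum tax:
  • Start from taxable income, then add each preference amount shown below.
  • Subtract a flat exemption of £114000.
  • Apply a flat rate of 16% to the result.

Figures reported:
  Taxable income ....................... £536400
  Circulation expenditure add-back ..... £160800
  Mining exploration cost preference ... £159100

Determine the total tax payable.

Ordinary income tax:
  £285000 × 8% = £22800
  £251400 × 13% = £32682
  → £55482

Alternative minimum tax:
  Adjusted income: £536400 + £160800 + £159100 = £856300
  Less exemption £114000 → base £742300
  £742300 × 16% = £118768

£118768 > £55482, so the alternative minimum tax is the binding amount.

£118768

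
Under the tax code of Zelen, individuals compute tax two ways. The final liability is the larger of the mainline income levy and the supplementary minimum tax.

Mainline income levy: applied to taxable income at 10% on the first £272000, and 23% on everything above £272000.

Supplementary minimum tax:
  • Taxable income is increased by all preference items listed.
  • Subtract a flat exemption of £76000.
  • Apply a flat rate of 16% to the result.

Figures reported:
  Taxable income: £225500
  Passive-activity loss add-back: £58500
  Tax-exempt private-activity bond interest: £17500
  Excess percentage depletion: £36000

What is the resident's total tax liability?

Supplementary minimum tax:
  Adjusted income: £225500 + £58500 + £17500 + £36000 = £337500
  Less exemption £76000 → base £261500
  £261500 × 16% = £41840

Mainline income levy:
  £225500 × 10% = £22550

£41840 > £22550, so the supplementary minimum tax is the binding amount.

£41840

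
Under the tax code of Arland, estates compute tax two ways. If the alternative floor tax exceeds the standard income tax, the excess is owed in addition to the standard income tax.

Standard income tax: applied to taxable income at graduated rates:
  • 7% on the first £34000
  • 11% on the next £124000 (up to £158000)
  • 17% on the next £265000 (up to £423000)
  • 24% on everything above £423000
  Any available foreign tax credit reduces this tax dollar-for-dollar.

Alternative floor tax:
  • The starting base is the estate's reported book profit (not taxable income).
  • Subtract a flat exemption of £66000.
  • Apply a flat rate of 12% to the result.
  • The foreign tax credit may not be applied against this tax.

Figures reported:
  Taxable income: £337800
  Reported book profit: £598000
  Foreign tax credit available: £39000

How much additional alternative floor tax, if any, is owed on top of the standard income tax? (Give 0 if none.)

Standard income tax:
  £34000 × 7% = £2380
  £124000 × 11% = £13640
  £179800 × 17% = £30566
  → £46586
  Less foreign tax credit £39000 → £7586

Alternative floor tax:
  Base (reported book profit): £598000
  Less exemption £66000 → base £532000
  £532000 × 12% = £63840

Excess of alternative floor tax over standard income tax: £63840 − £7586 = £56254.

£56254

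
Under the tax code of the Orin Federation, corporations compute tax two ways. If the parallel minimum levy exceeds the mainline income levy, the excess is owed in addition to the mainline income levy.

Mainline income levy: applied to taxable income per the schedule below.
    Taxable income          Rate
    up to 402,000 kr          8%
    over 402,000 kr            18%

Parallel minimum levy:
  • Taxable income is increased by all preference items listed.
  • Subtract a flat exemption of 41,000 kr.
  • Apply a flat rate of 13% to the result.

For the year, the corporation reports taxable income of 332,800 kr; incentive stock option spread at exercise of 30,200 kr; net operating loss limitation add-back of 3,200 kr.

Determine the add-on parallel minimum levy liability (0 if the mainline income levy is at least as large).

Mainline income levy:
  332,800 kr × 8% = 26,624 kr

Parallel minimum levy:
  Adjusted income: 332,800 kr + 30,200 kr + 3,200 kr = 366,200 kr
  Less exemption 41,000 kr → base 325,200 kr
  325,200 kr × 13% = 42,276 kr

Excess of parallel minimum levy over mainline income levy: 42,276 kr − 26,624 kr = 15,652 kr.

15,652 kr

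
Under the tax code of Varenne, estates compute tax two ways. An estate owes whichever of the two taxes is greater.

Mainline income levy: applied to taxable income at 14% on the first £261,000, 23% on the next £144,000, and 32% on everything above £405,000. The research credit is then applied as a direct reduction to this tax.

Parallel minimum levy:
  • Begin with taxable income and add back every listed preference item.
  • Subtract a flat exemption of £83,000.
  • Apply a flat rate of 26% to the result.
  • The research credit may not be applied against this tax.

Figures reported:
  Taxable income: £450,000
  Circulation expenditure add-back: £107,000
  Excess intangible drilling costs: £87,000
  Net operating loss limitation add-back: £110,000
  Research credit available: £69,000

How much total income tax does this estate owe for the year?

£174,460

Parallel minimum levy:
  Adjusted income: £450,000 + £107,000 + £87,000 + £110,000 = £754,000
  Less exemption £83,000 → base £671,000
  £671,000 × 26% = £174,460

Mainline income levy:
  £261,000 × 14% = £36,540
  £144,000 × 23% = £33,120
  £45,000 × 32% = £14,400
  → £84,060
  Less research credit £69,000 → £15,060

£174,460 > £15,060, so the parallel minimum levy is the binding amount.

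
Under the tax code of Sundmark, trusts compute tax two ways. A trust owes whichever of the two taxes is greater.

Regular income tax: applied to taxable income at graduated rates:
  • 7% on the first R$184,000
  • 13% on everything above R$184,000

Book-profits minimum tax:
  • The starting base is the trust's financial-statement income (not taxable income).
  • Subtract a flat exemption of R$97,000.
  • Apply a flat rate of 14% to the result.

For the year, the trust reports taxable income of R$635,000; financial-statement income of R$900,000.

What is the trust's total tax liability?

Book-profits minimum tax:
  Base (financial-statement income): R$900,000
  Less exemption R$97,000 → base R$803,000
  R$803,000 × 14% = R$112,420

Regular income tax:
  R$184,000 × 7% = R$12,880
  R$451,000 × 13% = R$58,630
  → R$71,510

R$112,420 > R$71,510, so the book-profits minimum tax is the binding amount.

R$112,420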